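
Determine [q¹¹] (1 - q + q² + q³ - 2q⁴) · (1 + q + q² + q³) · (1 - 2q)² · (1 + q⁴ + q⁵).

(1 - q + q² + q³ - 2q⁴) has coefficients 1,-1,1,1,-2 for degrees 0…4.
(1 + q + q² + q³) has coefficients 1,1,1,1,0,0,0,0,0,0,0,0 for degrees 0…11.
Multiplying by (1 - 2q)² gives running coefficients 1,-3,1,1,0,4,0,0,0,0,0,0 for degrees 0…11.
Finally multiplying by (1 + q⁴ + q⁵), the product of all factors after the first has coefficients 1,-3,1,1,1,2,-2,2,1,4,4,0 for degrees 0…11.
[q¹¹] = 1·0 − 1·4 + 1·4 + 1·1 − 2·2 = -3.

-3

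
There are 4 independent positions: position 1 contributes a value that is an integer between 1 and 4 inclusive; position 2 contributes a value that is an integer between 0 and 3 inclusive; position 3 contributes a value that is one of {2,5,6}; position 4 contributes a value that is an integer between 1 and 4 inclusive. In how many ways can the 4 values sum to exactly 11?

28

The generating function for the choices is (x + x^2 + x^3 + x^4)·(1 + x + x^2 + x^3)·(x^2 + x^5 + x^6)·(x + x^2 + x^3 + x^4); the count is [x^11].
(x + x^2 + x^3 + x^4) has coefficients 0,1,1,1,1 for degrees 0…4.
(1 + x + x^2 + x^3) has coefficients 1,1,1,1,0,0,0,0,0,0,0,0 for degrees 0…11.
Multiplying by (x^2 + x^5 + x^6) gives running coefficients 0,0,1,1,1,2,2,2,2,1,0,0 for degrees 0…11.
Finally multiplying by (x + x^2 + x^3 + x^4), the product of all factors after the first has coefficients 0,0,0,1,2,3,5,6,7,8,7,5 for degrees 0…11.
[x^11] = 1·7 + 1·8 + 1·7 + 1·6 = 28.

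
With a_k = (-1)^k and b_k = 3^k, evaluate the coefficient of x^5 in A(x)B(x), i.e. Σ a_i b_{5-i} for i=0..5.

182

Write out a_i and b_{5-i} for i = 0,…,5 and sum the products.
Σ = 1·243 − 1·81 + 1·27 − 1·9 + 1·3 − 1·1 = 182.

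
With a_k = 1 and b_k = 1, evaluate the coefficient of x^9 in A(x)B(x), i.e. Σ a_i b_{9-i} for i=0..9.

Write out a_i and b_{9-i} for i = 0,…,9 and sum the products.
Σ = 1·1 + 1·1 + 1·1 + 1·1 + 1·1 + 1·1 + 1·1 + 1·1 + 1·1 + 1·1 = 10.

10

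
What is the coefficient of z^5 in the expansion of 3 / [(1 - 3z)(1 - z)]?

Partial fractions give a closed form: a_n = (9/2)·3^n + (-3/2)·1^n.
At n = 5: a_5 = 1092.

1092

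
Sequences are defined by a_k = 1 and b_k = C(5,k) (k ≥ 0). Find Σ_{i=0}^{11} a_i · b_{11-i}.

Write out a_i and b_{11-i} for i = 0,…,11 and sum the products.
Σ = 1·0 + 1·0 + 1·0 + 1·0 + 1·0 + 1·0 + 1·1 + 1·5 + 1·10 + 1·10 + 1·5 + 1·1 = 32.

32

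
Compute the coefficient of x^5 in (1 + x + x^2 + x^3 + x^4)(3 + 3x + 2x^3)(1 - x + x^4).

3

(1 + x + x^2 + x^3 + x^4) has coefficients 1,1,1,1,1 for degrees 0…4.
(3 + 3x + 2x^3) has coefficients 3,3,0,2,0,0 for degrees 0…5.
Finally multiplying by (1 - x + x^4), the product of all factors after the first has coefficients 3,0,-3,2,1,3 for degrees 0…5.
[x^5] = 1·3 + 1·1 + 1·2 + 1·(-3) + 1·0 = 3.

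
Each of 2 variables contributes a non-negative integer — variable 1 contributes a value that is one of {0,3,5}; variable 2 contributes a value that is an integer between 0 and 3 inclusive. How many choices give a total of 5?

The generating function for the choices is (1 + z^3 + z^5)·(1 + z + z^2 + z^3); the count is [z^5].
(1 + z^3 + z^5) has coefficients 1,0,0,1,0,1 for degrees 0…5.
(1 + z + z^2 + z^3) has coefficients 1,1,1,1,0,0 for degrees 0…5.
[z^5] = 1·0 + 1·1 + 1·1 = 2.

2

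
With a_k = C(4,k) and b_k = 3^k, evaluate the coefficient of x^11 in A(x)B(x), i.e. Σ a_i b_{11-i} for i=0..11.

Write out a_i and b_{11-i} for i = 0,…,11 and sum the products.
Σ = 1·177147 + 4·59049 + 6·19683 + 4·6561 + 1·2187 + 0·729 + 0·243 + 0·81 + 0·27 + 0·9 + 0·3 + 0·1 = 559872.

559872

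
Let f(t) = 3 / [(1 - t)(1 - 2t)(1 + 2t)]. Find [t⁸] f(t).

1023

Partial fractions give a closed form: a_n = (-1)·1^n + (3)·2^n + (1)·(-2)^n.
At n = 8: a_8 = 1023.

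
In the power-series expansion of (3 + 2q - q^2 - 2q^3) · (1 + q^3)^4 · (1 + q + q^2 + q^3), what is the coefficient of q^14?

-8

(3 + 2q - q^2 - 2q^3) has coefficients 3,2,-1,-2 for degrees 0…3.
(1 + q^3)^4 has coefficients 1,0,0,4,0,0,6,0,0,4,0,0,1,0,0 for degrees 0…14.
Finally multiplying by (1 + q + q^2 + q^3), the product of all factors after the first has coefficients 1,1,1,5,4,4,10,6,6,10,4,4,5,1,1 for degrees 0…14.
[q^14] = 3·1 + 2·1 − 1·5 − 2·4 = -8.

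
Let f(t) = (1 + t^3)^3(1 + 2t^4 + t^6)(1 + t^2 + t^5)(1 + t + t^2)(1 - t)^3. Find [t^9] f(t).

(1 + t^3)^3 has coefficients 1,0,0,3,0,0,3,0,0,1 for degrees 0…9.
(1 + 2t^4 + t^6) has coefficients 1,0,0,0,2,0,1,0,0,0 for degrees 0…9.
Multiplying by (1 + t^2 + t^5) gives running coefficients 1,0,1,0,2,1,3,0,1,2 for degrees 0…9.
Multiplying by (1 + t + t^2) gives running coefficients 1,1,2,1,3,3,6,4,4,3 for degrees 0…9.
Finally multiplying by (1 - t)^3, the product of all factors after the first has coefficients 1,-2,2,-3,5,-5,5,-8,7,-3 for degrees 0…9.
[t^9] = 1·(-3) + 3·5 + 3·(-3) + 1·1 = 4.

4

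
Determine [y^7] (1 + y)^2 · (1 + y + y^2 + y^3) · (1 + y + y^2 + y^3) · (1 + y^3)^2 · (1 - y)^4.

(1 + y)^2 has coefficients 1,2,1 for degrees 0…2.
(1 + y + y^2 + y^3) has coefficients 1,1,1,1,0,0,0,0 for degrees 0…7.
Multiplying by (1 + y + y^2 + y^3) gives running coefficients 1,2,3,4,3,2,1,0 for degrees 0…7.
Multiplying by (1 + y^3)^2 gives running coefficients 1,2,3,6,7,8,10,8 for degrees 0…7.
Finally multiplying by (1 - y)^4, the product of all factors after the first has coefficients 1,-2,1,2,-6,6,-1,-6 for degrees 0…7.
[y^7] = 1·(-6) + 2·(-1) + 1·6 = -2.

-2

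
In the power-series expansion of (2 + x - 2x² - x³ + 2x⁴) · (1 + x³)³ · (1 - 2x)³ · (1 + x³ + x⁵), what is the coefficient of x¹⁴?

103

(2 + x - 2x² - x³ + 2x⁴) has coefficients 2,1,-2,-1,2 for degrees 0…4.
(1 + x³)³ has coefficients 1,0,0,3,0,0,3,0,0,1,0,0,0,0,0 for degrees 0…14.
Multiplying by (1 - 2x)³ gives running coefficients 1,-6,12,-5,-18,36,-21,-18,36,-23,-6,12,-8,0,0 for degrees 0…14.
Finally multiplying by (1 + x³ + x⁵), the product of all factors after the first has coefficients 1,-6,12,-4,-24,49,-32,-24,67,-62,12,27,-49,30,-11 for degrees 0…14.
[x¹⁴] = 2·(-11) + 1·30 − 2·(-49) − 1·27 + 2·12 = 103.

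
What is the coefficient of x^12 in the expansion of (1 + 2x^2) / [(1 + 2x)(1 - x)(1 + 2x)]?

The denominator gives the recurrence a_n = −3a_(n−1) + 4a_(n−3) for n ≥ 3; the numerator fixes a_0 = 1, a_1 = -3, a_2 = 11.
Iterating: 1, -3, 11, -29, 75, -181, 427, -981, 2219, -4949, 10923, -23893, 51883, so a_12 = 51883.

51883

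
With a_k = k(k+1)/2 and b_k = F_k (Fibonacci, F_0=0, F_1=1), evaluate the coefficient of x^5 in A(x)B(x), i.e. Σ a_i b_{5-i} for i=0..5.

25

The convolution is the x^5 coefficient of A(x)B(x).
Σ = 0·5 + 1·3 + 3·2 + 6·1 + 10·1 + 15·0 = 25.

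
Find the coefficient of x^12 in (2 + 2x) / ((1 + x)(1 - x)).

2

Partial fractions give a closed form: a_n = (2)·1^n.
At n = 12: a_12 = 2.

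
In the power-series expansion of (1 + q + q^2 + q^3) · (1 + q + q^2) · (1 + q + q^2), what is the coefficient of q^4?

8

(1 + q + q^2 + q^3) has coefficients 1,1,1,1 for degrees 0…3.
(1 + q + q^2) has coefficients 1,1,1,0,0 for degrees 0…4.
Finally multiplying by (1 + q + q^2), the product of all factors after the first has coefficients 1,2,3,2,1 for degrees 0…4.
[q^4] = 1·1 + 1·2 + 1·3 + 1·2 = 8.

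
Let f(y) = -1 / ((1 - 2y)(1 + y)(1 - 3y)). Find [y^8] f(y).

Partial fractions give a closed form: a_n = (4/3)·2^n + (-1/12)·(-1)^n + (-9/4)·3^n.
At n = 8: a_8 = -14421.

-14421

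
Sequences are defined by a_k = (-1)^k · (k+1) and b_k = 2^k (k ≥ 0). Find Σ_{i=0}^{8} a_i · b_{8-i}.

117

Write out a_i and b_{8-i} for i = 0,…,8 and sum the products.
Σ = 1·256 − 2·128 + 3·64 − 4·32 + 5·16 − 6·8 + 7·4 − 8·2 + 9·1 = 117.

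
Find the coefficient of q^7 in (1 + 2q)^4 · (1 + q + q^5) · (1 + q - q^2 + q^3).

(1 + 2q)^4 has coefficients 1,8,24,32,16 for degrees 0…4.
(1 + q + q^5) has coefficients 1,1,0,0,0,1,0,0 for degrees 0…7.
Finally multiplying by (1 + q - q^2 + q^3), the product of all factors after the first has coefficients 1,2,0,0,1,1,1,-1 for degrees 0…7.
[q^7] = 1·(-1) + 8·1 + 24·1 + 32·1 + 16·0 = 63.

63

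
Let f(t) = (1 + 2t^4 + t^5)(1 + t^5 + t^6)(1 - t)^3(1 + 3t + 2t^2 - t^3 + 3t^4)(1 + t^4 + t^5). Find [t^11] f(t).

(1 + 2t^4 + t^5) has coefficients 1,0,0,0,2,1 for degrees 0…5.
(1 + t^5 + t^6) has coefficients 1,0,0,0,0,1,1,0,0,0,0,0 for degrees 0…11.
Multiplying by (1 - t)^3 gives running coefficients 1,-3,3,-1,0,1,-2,0,2,-1,0,0 for degrees 0…11.
Multiplying by (1 + 3t + 2t^2 - t^3 + 3t^4) gives running coefficients 1,0,-4,1,9,-13,11,-7,-3,10,-5,-4 for degrees 0…11.
Finally multiplying by (1 + t^4 + t^5), the product of all factors after the first has coefficients 1,0,-4,1,10,-12,7,-10,7,6,-7,0 for degrees 0…11.
[t^11] = 1·0 + 2·(-10) + 1·7 = -13.

-13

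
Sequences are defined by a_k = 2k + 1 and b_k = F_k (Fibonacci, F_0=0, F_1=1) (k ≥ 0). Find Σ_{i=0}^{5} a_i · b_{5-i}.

The convolution is the x^5 coefficient of A(x)B(x).
Σ = 1·5 + 3·3 + 5·2 + 7·1 + 9·1 + 11·0 = 40.

40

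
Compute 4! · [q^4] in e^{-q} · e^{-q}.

16

The EGF product rule gives c_4 = Σ_{k_1+k_2=4} C(4; k_1,k_2) · ∏ g_i(k_i), where e^{-q} gives (-1)^k; e^{-q} gives (-1)^k.
g_1(k) for k = 0…4: 1, -1, 1, -1, 1.
g_2(k) for k = 0…4: 1, -1, 1, -1, 1.
c_4 = Σ_k C(4,k)·g_1(k)·g_2(4−k) = 1·1·1 + 4·(-1)·(-1) + 6·1·1 + 4·(-1)·(-1) + 1·1·1 = 1 + 4 + 6 + 4 + 1 = 16.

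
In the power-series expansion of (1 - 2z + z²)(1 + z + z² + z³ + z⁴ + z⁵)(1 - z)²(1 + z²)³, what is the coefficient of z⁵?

(1 - 2z + z²) has coefficients 1,-2,1 for degrees 0…2.
(1 + z + z² + z³ + z⁴ + z⁵) has coefficients 1,1,1,1,1,1 for degrees 0…5.
Multiplying by (1 - z)² gives running coefficients 1,-1,0,0,0,0 for degrees 0…5.
Finally multiplying by (1 + z²)³, the product of all factors after the first has coefficients 1,-1,3,-3,3,-3 for degrees 0…5.
[z⁵] = 1·(-3) − 2·3 + 1·(-3) = -12.

-12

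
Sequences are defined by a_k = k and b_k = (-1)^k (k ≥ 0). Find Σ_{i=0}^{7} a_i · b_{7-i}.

4

This is [x^7] in the product of the two ordinary generating functions.
Σ = 0·(-1) + 1·1 + 2·(-1) + 3·1 + 4·(-1) + 5·1 + 6·(-1) + 7·1 = 4.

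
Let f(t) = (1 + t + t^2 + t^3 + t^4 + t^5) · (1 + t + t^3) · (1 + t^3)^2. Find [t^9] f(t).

7

(1 + t + t^2 + t^3 + t^4 + t^5) has coefficients 1,1,1,1,1,1 for degrees 0…5.
(1 + t + t^3) has coefficients 1,1,0,1,0,0,0,0,0,0 for degrees 0…9.
Finally multiplying by (1 + t^3)^2, the product of all factors after the first has coefficients 1,1,0,3,2,0,3,1,0,1 for degrees 0…9.
[t^9] = 1·1 + 1·0 + 1·1 + 1·3 + 1·0 + 1·2 = 7.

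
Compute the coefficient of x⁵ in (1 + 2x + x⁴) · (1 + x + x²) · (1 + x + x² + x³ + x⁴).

10

(1 + 2x + x⁴) has coefficients 1,2,0,0,1 for degrees 0…4.
(1 + x + x²) has coefficients 1,1,1,0,0,0 for degrees 0…5.
Finally multiplying by (1 + x + x² + x³ + x⁴), the product of all factors after the first has coefficients 1,2,3,3,3,2 for degrees 0…5.
[x⁵] = 1·2 + 2·3 + 1·2 = 10.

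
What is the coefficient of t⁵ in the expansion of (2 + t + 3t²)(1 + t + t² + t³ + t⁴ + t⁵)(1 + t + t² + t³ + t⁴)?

27

(2 + t + 3t²) has coefficients 2,1,3 for degrees 0…2.
(1 + t + t² + t³ + t⁴ + t⁵) has coefficients 1,1,1,1,1,1 for degrees 0…5.
Finally multiplying by (1 + t + t² + t³ + t⁴), the product of all factors after the first has coefficients 1,2,3,4,5,5 for degrees 0…5.
[t⁵] = 2·5 + 1·5 + 3·4 = 27.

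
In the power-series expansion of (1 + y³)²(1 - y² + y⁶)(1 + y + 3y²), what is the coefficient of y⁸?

(1 + y³)² has coefficients 1,0,0,2,0,0,1 for degrees 0…6.
(1 - y² + y⁶) has coefficients 1,0,-1,0,0,0,1,0,0 for degrees 0…8.
Finally multiplying by (1 + y + 3y²), the product of all factors after the first has coefficients 1,1,2,-1,-3,0,1,1,3 for degrees 0…8.
[y⁸] = 1·3 + 2·0 + 1·2 = 5.

5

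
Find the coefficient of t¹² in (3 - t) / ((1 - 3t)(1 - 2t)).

Partial fractions give a closed form: a_n = (8)·3^n + (-5)·2^n.
At n = 12: a_12 = 4231048.

4231048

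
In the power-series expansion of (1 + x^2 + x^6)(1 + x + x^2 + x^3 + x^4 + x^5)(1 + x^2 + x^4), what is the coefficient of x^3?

3

(1 + x^2 + x^6) has coefficients 1,0,1,0 for degrees 0…3.
(1 + x + x^2 + x^3 + x^4 + x^5) has coefficients 1,1,1,1 for degrees 0…3.
Finally multiplying by (1 + x^2 + x^4), the product of all factors after the first has coefficients 1,1,2,2 for degrees 0…3.
[x^3] = 1·2 + 1·1 = 3.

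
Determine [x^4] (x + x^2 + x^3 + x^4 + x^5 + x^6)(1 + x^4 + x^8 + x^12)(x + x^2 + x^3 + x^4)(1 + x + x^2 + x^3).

6

(x + x^2 + x^3 + x^4 + x^5 + x^6) has coefficients 0,1,1,1,1 for degrees 0…4.
(1 + x^4 + x^8 + x^12) has coefficients 1,0,0,0,1 for degrees 0…4.
Multiplying by (x + x^2 + x^3 + x^4) gives running coefficients 0,1,1,1,1 for degrees 0…4.
Finally multiplying by (1 + x + x^2 + x^3), the product of all factors after the first has coefficients 0,1,2,3,4 for degrees 0…4.
[x^4] = 1·3 + 1·2 + 1·1 + 1·0 = 6.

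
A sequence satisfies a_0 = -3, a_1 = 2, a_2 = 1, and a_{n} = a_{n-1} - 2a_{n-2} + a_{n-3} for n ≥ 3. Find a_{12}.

The ordinary generating function has denominator 1 - q + 2q^2 - q^3.
Iterating the recurrence: a_0,…,a_{12} = -3, 2, 1, -6, -6, 7, 13, -7, -26, 1, 46, 18, -73.

-73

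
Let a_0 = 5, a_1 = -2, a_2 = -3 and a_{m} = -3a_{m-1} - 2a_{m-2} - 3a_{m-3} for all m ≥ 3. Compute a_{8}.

The ordinary generating function has denominator 1 + 3t + 2t^2 + 3t^3.
Iterating the recurrence: a_0,…,a_{8} = 5, -2, -3, -2, 18, -41, 93, -251, 690.

690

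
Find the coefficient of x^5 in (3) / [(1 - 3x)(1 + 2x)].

399

The denominator gives the recurrence a_n = a_(n−1) + 6a_(n−2) for n ≥ 2; the numerator fixes a_0 = 3, a_1 = 3.
Iterating: 3, 3, 21, 39, 165, 399, so a_5 = 399.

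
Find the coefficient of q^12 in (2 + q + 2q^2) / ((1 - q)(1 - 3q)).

2037188

The denominator gives the recurrence a_n = 4a_(n−1) − 3a_(n−2) for n ≥ 3; the numerator fixes a_0 = 2, a_1 = 9, a_2 = 32.
Iterating: 2, 9, 32, 101, 308, 929, 2792, 8381, 25148, 75449, 226352, 679061, 2037188, so a_12 = 2037188.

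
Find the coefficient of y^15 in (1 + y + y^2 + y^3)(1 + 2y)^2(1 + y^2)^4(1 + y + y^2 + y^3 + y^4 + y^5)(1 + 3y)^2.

(1 + y + y^2 + y^3) has coefficients 1,1,1,1 for degrees 0…3.
(1 + 2y)^2 has coefficients 1,4,4,0,0,0,0,0,0,0,0,0,0,0,0,0 for degrees 0…15.
Multiplying by (1 + y^2)^4 gives running coefficients 1,4,8,16,22,24,28,16,17,4,4,0,0,0,0,0 for degrees 0…15.
Multiplying by (1 + y + y^2 + y^3 + y^4 + y^5) gives running coefficients 1,5,13,29,51,75,102,114,123,111,93,69,41,25,8,4 for degrees 0…15.
Finally multiplying by (1 + 3y)^2, the product of all factors after the first has coefficients 1,11,52,152,342,642,1011,1401,1725,1875,1866,1626,1292,892,527,277 for degrees 0…15.
[y^15] = 1·277 + 1·527 + 1·892 + 1·1292 = 2988.

2988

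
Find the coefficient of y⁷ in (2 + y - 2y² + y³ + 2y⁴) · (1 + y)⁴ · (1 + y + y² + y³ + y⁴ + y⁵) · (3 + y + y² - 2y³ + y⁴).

(2 + y - 2y² + y³ + 2y⁴) has coefficients 2,1,-2,1,2 for degrees 0…4.
(1 + y)⁴ has coefficients 1,4,6,4,1,0,0,0 for degrees 0…7.
Multiplying by (1 + y + y² + y³ + y⁴ + y⁵) gives running coefficients 1,5,11,15,16,16,15,11 for degrees 0…7.
Finally multiplying by (3 + y + y² - 2y³ + y⁴), the product of all factors after the first has coefficients 3,16,39,59,65,62,58,47 for degrees 0…7.
[y⁷] = 2·47 + 1·58 − 2·62 + 1·65 + 2·59 = 211.

211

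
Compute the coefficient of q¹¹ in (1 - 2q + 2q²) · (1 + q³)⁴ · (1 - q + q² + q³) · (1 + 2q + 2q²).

(1 - 2q + 2q²) has coefficients 1,-2,2 for degrees 0…2.
(1 + q³)⁴ has coefficients 1,0,0,4,0,0,6,0,0,4,0,0 for degrees 0…11.
Multiplying by (1 - q + q² + q³) gives running coefficients 1,-1,1,5,-4,4,10,-6,6,10,-4,4 for degrees 0…11.
Finally multiplying by (1 + 2q + 2q²), the product of all factors after the first has coefficients 1,1,1,5,8,6,10,22,14,10,28,16 for degrees 0…11.
[q¹¹] = 1·16 − 2·28 + 2·10 = -20.

-20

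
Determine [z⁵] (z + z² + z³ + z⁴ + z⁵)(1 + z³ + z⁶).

(z + z² + z³ + z⁴ + z⁵) has coefficients 0,1,1,1,1,1 for degrees 0…5.
(1 + z³ + z⁶) has coefficients 1,0,0,1,0,0 for degrees 0…5.
[z⁵] = 1·0 + 1·1 + 1·0 + 1·0 + 1·1 = 2.

2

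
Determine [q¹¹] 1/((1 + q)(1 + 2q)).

-4095

The denominator gives the recurrence a_n = −3a_(n−1) − 2a_(n−2) for n ≥ 2; the numerator fixes a_0 = 1, a_1 = -3.
Iterating: 1, -3, 7, -15, 31, -63, 127, -255, 511, -1023, 2047, -4095, so a_11 = -4095.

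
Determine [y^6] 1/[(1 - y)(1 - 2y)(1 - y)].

247

The denominator gives the recurrence a_n = 4a_(n−1) − 5a_(n−2) + 2a_(n−3) for n ≥ 3; the numerator fixes a_0 = 1, a_1 = 4, a_2 = 11.
Iterating: 1, 4, 11, 26, 57, 120, 247, so a_6 = 247.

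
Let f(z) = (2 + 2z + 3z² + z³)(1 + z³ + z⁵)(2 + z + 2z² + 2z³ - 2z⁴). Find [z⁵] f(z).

20

(2 + 2z + 3z² + z³) has coefficients 2,2,3,1 for degrees 0…3.
(1 + z³ + z⁵) has coefficients 1,0,0,1,0,1 for degrees 0…5.
Finally multiplying by (2 + z + 2z² + 2z³ - 2z⁴), the product of all factors after the first has coefficients 2,1,2,4,-1,4 for degrees 0…5.
[z⁵] = 2·4 + 2·(-1) + 3·4 + 1·2 = 20.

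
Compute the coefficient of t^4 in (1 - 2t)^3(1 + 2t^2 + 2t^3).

(1 - 2t)^3 has coefficients 1,-6,12,-8 for degrees 0…3.
(1 + 2t^2 + 2t^3) has coefficients 1,0,2,2,0 for degrees 0…4.
[t^4] = 1·0 − 6·2 + 12·2 − 8·0 = 12.

12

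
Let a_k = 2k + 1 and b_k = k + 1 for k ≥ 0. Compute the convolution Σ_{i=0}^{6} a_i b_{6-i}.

This is [x^6] in the product of the two ordinary generating functions.
Σ = 1·7 + 3·6 + 5·5 + 7·4 + 9·3 + 11·2 + 13·1 = 140.

140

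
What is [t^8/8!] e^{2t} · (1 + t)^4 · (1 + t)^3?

3173888

The EGF product rule gives c_8 = Σ_{k_1+k_2+k_3=8} C(8; k_1,k_2,k_3) · ∏ g_i(k_i), where e^{2t} gives (2)^k; (1+t)^4 gives the falling factorial (4)_k; (1+t)^3 gives the falling factorial (3)_k.
g_1(k) for k = 0…8: 1, 2, 4, 8, 16, 32, 64, 128, 256.
g_2(k) for k = 0…8: 1, 4, 12, 24, 24, 0, 0, 0, 0.
g_3(k) for k = 0…8: 1, 3, 6, 6, 0, 0, 0, 0, 0.
First combine the last two factors: h(k) = Σ_j C(k,j)·g_2(j)·g_3(k−j) for k = 0…8: 1, 7, 42, 210, 840, 2520, 5040, 5040, 0.
c_8 = Σ_k C(8,k)·g_1(k)·h(8−k) = 8·2·5040 + 28·4·5040 + 56·8·2520 + 70·16·840 + 56·32·210 + 28·64·42 + 8·128·7 + 1·256·1 = 80640 + 564480 + 1128960 + 940800 + 376320 + 75264 + 7168 + 256 = 3173888.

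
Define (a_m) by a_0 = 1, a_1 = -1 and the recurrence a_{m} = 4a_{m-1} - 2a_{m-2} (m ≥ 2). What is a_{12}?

The ordinary generating function has denominator 1 - 4y + 2y^2.
Iterating the recurrence: a_0,…,a_{12} = 1, -1, -6, -22, -76, -260, -888, -3032, -10352, -35344, -120672, -412000, -1406656.

-1406656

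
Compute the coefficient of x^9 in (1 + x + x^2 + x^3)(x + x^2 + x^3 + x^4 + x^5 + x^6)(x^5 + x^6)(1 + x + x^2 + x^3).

16

(1 + x + x^2 + x^3) has coefficients 1,1,1,1 for degrees 0…3.
(x + x^2 + x^3 + x^4 + x^5 + x^6) has coefficients 0,1,1,1,1,1,1,0,0,0 for degrees 0…9.
Multiplying by (x^5 + x^6) gives running coefficients 0,0,0,0,0,0,1,2,2,2 for degrees 0…9.
Finally multiplying by (1 + x + x^2 + x^3), the product of all factors after the first has coefficients 0,0,0,0,0,0,1,3,5,7 for degrees 0…9.
[x^9] = 1·7 + 1·5 + 1·3 + 1·1 = 16.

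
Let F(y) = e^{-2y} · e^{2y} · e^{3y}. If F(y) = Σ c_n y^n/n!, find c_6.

The EGF product rule gives c_6 = Σ_{k_1+k_2+k_3=6} C(6; k_1,k_2,k_3) · ∏ g_i(k_i), where e^{-2y} gives (-2)^k; e^{2y} gives (2)^k; e^{3y} gives (3)^k.
g_1(k) for k = 0…6: 1, -2, 4, -8, 16, -32, 64.
g_2(k) for k = 0…6: 1, 2, 4, 8, 16, 32, 64.
g_3(k) for k = 0…6: 1, 3, 9, 27, 81, 243, 729.
First combine the last two factors: h(k) = Σ_j C(k,j)·g_2(j)·g_3(k−j) for k = 0…6: 1, 5, 25, 125, 625, 3125, 15625.
c_6 = Σ_k C(6,k)·g_1(k)·h(6−k) = 1·1·15625 + 6·(-2)·3125 + 15·4·625 + 20·(-8)·125 + 15·16·25 + 6·(-32)·5 + 1·64·1 = 15625 − 37500 + 37500 − 20000 + 6000 − 960 + 64 = 729.

729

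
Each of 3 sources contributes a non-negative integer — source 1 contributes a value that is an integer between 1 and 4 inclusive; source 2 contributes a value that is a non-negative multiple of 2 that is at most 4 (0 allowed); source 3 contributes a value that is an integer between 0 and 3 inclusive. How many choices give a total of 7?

The generating function for the choices is (t + t^2 + t^3 + t^4)·(1 + t^2 + t^4)·(1 + t + t^2 + t^3); the count is [t^7].
(t + t^2 + t^3 + t^4) has coefficients 0,1,1,1,1 for degrees 0…4.
(1 + t^2 + t^4) has coefficients 1,0,1,0,1,0,0,0 for degrees 0…7.
Finally multiplying by (1 + t + t^2 + t^3), the product of all factors after the first has coefficients 1,1,2,2,2,2,1,1 for degrees 0…7.
[t^7] = 1·1 + 1·2 + 1·2 + 1·2 = 7.

7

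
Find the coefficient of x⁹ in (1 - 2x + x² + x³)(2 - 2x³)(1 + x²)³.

-6

(1 - 2x + x² + x³) has coefficients 1,-2,1,1 for degrees 0…3.
(2 - 2x³) has coefficients 2,0,0,-2,0,0,0,0,0,0 for degrees 0…9.
Finally multiplying by (1 + x²)³, the product of all factors after the first has coefficients 2,0,6,-2,6,-6,2,-6,0,-2 for degrees 0…9.
[x⁹] = 1·(-2) − 2·0 + 1·(-6) + 1·2 = -6.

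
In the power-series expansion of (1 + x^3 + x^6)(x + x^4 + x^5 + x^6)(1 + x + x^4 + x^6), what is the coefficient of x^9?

3

(1 + x^3 + x^6) has coefficients 1,0,0,1,0,0,1 for degrees 0…6.
(x + x^4 + x^5 + x^6) has coefficients 0,1,0,0,1,1,1,0,0,0 for degrees 0…9.
Finally multiplying by (1 + x + x^4 + x^6), the product of all factors after the first has coefficients 0,1,1,0,1,3,2,2,1,1 for degrees 0…9.
[x^9] = 1·1 + 1·2 + 1·0 = 3.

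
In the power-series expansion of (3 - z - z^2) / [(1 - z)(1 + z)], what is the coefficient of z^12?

2

The denominator gives the recurrence a_n = a_(n−2) for n ≥ 3; the numerator fixes a_0 = 3, a_1 = -1, a_2 = 2.
Iterating: 3, -1, 2, -1, 2, -1, 2, -1, 2, -1, 2, -1, 2, so a_12 = 2.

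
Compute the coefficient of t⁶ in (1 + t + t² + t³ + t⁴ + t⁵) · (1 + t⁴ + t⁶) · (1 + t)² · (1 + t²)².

(1 + t + t² + t³ + t⁴ + t⁵) has coefficients 1,1,1,1,1,1 for degrees 0…5.
(1 + t⁴ + t⁶) has coefficients 1,0,0,0,1,0,1 for degrees 0…6.
Multiplying by (1 + t)² gives running coefficients 1,2,1,0,1,2,2 for degrees 0…6.
Finally multiplying by (1 + t²)², the product of all factors after the first has coefficients 1,2,3,4,4,4,5 for degrees 0…6.
[t⁶] = 1·5 + 1·4 + 1·4 + 1·4 + 1·3 + 1·2 = 22.

22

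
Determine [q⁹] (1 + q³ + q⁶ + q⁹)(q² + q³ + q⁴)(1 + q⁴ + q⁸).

2

(1 + q³ + q⁶ + q⁹) has coefficients 1,0,0,1,0,0,1,0,0,1 for degrees 0…9.
(q² + q³ + q⁴) has coefficients 0,0,1,1,1,0,0,0,0,0 for degrees 0…9.
Finally multiplying by (1 + q⁴ + q⁸), the product of all factors after the first has coefficients 0,0,1,1,1,0,1,1,1,0 for degrees 0…9.
[q⁹] = 1·0 + 1·1 + 1·1 + 1·0 = 2.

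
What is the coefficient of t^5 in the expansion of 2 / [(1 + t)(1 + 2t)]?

-126

The denominator gives the recurrence a_n = −3a_(n−1) − 2a_(n−2) for n ≥ 2; the numerator fixes a_0 = 2, a_1 = -6.
Iterating: 2, -6, 14, -30, 62, -126, so a_5 = -126.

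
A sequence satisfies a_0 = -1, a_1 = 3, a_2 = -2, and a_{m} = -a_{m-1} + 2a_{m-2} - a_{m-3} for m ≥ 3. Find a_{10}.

-1637

The ordinary generating function has denominator 1 + y - 2y^2 + y^3.
Iterating the recurrence: a_0,…,a_{10} = -1, 3, -2, 9, -16, 36, -77, 165, -355, 762, -1637.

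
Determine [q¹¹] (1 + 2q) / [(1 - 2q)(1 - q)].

8189

The denominator gives the recurrence a_n = 3a_(n−1) − 2a_(n−2) for n ≥ 3; the numerator fixes a_0 = 1, a_1 = 5, a_2 = 13.
Iterating: 1, 5, 13, 29, 61, 125, 253, 509, 1021, 2045, 4093, 8189, so a_11 = 8189.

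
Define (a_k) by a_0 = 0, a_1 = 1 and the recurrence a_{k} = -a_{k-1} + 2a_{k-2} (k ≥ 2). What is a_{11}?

683

The ordinary generating function has denominator 1 + x - 2x^2.
Iterating the recurrence: a_0,…,a_{11} = 0, 1, -1, 3, -5, 11, -21, 43, -85, 171, -341, 683.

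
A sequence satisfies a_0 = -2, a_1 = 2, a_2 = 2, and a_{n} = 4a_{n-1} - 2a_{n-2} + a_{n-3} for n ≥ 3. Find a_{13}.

513634

The ordinary generating function has denominator 1 - 4z + 2z^2 - z^3.
Iterating the recurrence: a_0,…,a_{13} = -2, 2, 2, 2, 6, 22, 78, 274, 962, 3378, 11862, 41654, 146270, 513634.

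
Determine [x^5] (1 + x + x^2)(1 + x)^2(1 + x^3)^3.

12

(1 + x + x^2) has coefficients 1,1,1 for degrees 0…2.
(1 + x)^2 has coefficients 1,2,1,0,0,0 for degrees 0…5.
Finally multiplying by (1 + x^3)^3, the product of all factors after the first has coefficients 1,2,1,3,6,3 for degrees 0…5.
[x^5] = 1·3 + 1·6 + 1·3 = 12.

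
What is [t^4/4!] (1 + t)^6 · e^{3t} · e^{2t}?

The EGF product rule gives c_4 = Σ_{k_1+k_2+k_3=4} C(4; k_1,k_2,k_3) · ∏ g_i(k_i), where (1+t)^6 gives the falling factorial (6)_k; e^{3t} gives (3)^k; e^{2t} gives (2)^k.
g_1(k) for k = 0…4: 1, 6, 30, 120, 360.
g_2(k) for k = 0…4: 1, 3, 9, 27, 81.
g_3(k) for k = 0…4: 1, 2, 4, 8, 16.
First combine the last two factors: h(k) = Σ_j C(k,j)·g_2(j)·g_3(k−j) for k = 0…4: 1, 5, 25, 125, 625.
c_4 = Σ_k C(4,k)·g_1(k)·h(4−k) = 1·1·625 + 4·6·125 + 6·30·25 + 4·120·5 + 1·360·1 = 625 + 3000 + 4500 + 2400 + 360 = 10885.

10885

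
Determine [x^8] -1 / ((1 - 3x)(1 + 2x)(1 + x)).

Partial fractions give a closed form: a_n = (-9/20)·3^n + (-4/5)·(-2)^n + (1/4)·(-1)^n.
At n = 8: a_8 = -3157.

-3157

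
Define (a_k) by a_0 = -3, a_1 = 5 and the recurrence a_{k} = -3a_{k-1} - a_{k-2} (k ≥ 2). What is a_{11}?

68260

The ordinary generating function has denominator 1 + 3t + t^2.
Iterating the recurrence: a_0,…,a_{11} = -3, 5, -12, 31, -81, 212, -555, 1453, -3804, 9959, -26073, 68260.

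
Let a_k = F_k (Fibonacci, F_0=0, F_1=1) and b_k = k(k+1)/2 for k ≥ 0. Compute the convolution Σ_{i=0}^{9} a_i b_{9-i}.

The convolution is the x^9 coefficient of A(x)B(x).
Σ = 0·45 + 1·36 + 1·28 + 2·21 + 3·15 + 5·10 + 8·6 + 13·3 + 21·1 + 34·0 = 309.

309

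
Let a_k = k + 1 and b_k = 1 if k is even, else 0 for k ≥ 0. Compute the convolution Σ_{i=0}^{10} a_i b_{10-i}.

36

The convolution is the t^10 coefficient of A(t)B(t).
Σ = 1·1 + 2·0 + 3·1 + 4·0 + 5·1 + 6·0 + 7·1 + 8·0 + 9·1 + 10·0 + 11·1 = 36.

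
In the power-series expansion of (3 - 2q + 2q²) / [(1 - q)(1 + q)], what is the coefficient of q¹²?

5

The denominator gives the recurrence a_n = a_(n−2) for n ≥ 3; the numerator fixes a_0 = 3, a_1 = -2, a_2 = 5.
Iterating: 3, -2, 5, -2, 5, -2, 5, -2, 5, -2, 5, -2, 5, so a_12 = 5.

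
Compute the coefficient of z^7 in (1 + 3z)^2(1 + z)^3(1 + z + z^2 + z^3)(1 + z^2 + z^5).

200

(1 + 3z)^2 has coefficients 1,6,9 for degrees 0…2.
(1 + z)^3 has coefficients 1,3,3,1,0,0,0,0 for degrees 0…7.
Multiplying by (1 + z + z^2 + z^3) gives running coefficients 1,4,7,8,7,4,1,0 for degrees 0…7.
Finally multiplying by (1 + z^2 + z^5), the product of all factors after the first has coefficients 1,4,8,12,14,13,12,11 for degrees 0…7.
[z^7] = 1·11 + 6·12 + 9·13 = 200.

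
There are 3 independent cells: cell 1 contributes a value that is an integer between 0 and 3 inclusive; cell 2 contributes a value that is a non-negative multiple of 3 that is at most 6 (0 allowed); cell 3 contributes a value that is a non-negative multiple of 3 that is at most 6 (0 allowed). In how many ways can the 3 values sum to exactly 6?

5

The generating function for the choices is (1 + q + q² + q³)·(1 + q³ + q⁶)·(1 + q³ + q⁶); the count is [q⁶].
(1 + q + q² + q³) has coefficients 1,1,1,1 for degrees 0…3.
(1 + q³ + q⁶) has coefficients 1,0,0,1,0,0,1 for degrees 0…6.
Finally multiplying by (1 + q³ + q⁶), the product of all factors after the first has coefficients 1,0,0,2,0,0,3 for degrees 0…6.
[q⁶] = 1·3 + 1·0 + 1·0 + 1·2 = 5.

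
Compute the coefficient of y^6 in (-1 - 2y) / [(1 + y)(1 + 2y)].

The denominator gives the recurrence a_n = −3a_(n−1) − 2a_(n−2) for n ≥ 2; the numerator fixes a_0 = -1, a_1 = 1.
Iterating: -1, 1, -1, 1, -1, 1, -1, so a_6 = -1.

-1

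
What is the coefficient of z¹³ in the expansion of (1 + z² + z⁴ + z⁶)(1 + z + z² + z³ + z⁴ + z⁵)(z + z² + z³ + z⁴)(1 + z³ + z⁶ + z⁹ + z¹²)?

(1 + z² + z⁴ + z⁶) has coefficients 1,0,1,0,1,0,1 for degrees 0…6.
(1 + z + z² + z³ + z⁴ + z⁵) has coefficients 1,1,1,1,1,1,0,0,0,0,0,0,0,0 for degrees 0…13.
Multiplying by (z + z² + z³ + z⁴) gives running coefficients 0,1,2,3,4,4,4,3,2,1,0,0,0,0 for degrees 0…13.
Finally multiplying by (1 + z³ + z⁶ + z⁹ + z¹²), the product of all factors after the first has coefficients 0,1,2,3,5,6,7,8,8,8,8,8,8,8 for degrees 0…13.
[z¹³] = 1·8 + 1·8 + 1·8 + 1·8 = 32.

32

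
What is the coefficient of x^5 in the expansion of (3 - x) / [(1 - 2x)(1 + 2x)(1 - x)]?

42

Partial fractions give a closed form: a_n = (5/2)·2^n + (7/6)·(-2)^n + (-2/3)·1^n.
At n = 5: a_5 = 42.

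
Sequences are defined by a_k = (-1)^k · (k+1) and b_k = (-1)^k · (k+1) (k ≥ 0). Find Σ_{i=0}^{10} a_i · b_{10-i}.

Write out a_i and b_{10-i} for i = 0,…,10 and sum the products.
Σ = 1·11 − 2·(-10) + 3·9 − 4·(-8) + 5·7 − 6·(-6) + 7·5 − 8·(-4) + 9·3 − 10·(-2) + 11·1 = 286.

286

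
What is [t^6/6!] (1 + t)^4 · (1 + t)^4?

The EGF product rule gives c_6 = Σ_{k_1+k_2=6} C(6; k_1,k_2) · ∏ g_i(k_i), where (1+t)^4 gives the falling factorial (4)_k; (1+t)^4 gives the falling factorial (4)_k.
g_1(k) for k = 0…6: 1, 4, 12, 24, 24, 0, 0.
g_2(k) for k = 0…6: 1, 4, 12, 24, 24, 0, 0.
c_6 = Σ_k C(6,k)·g_1(k)·g_2(6−k) = 15·12·24 + 20·24·24 + 15·24·12 = 4320 + 11520 + 4320 = 20160.

20160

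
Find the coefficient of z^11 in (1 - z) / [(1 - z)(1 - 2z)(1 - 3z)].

527345

Partial fractions give a closed form: a_n = (-2)·2^n + (3)·3^n.
At n = 11: a_11 = 527345.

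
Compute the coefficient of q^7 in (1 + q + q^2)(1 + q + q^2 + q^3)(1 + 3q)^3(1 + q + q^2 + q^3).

(1 + q + q^2) has coefficients 1,1,1 for degrees 0…2.
(1 + q + q^2 + q^3) has coefficients 1,1,1,1,0,0,0,0 for degrees 0…7.
Multiplying by (1 + 3q)^3 gives running coefficients 1,10,37,64,63,54,27,0 for degrees 0…7.
Finally multiplying by (1 + q + q^2 + q^3), the product of all factors after the first has coefficients 1,11,48,112,174,218,208,144 for degrees 0…7.
[q^7] = 1·144 + 1·208 + 1·218 = 570.

570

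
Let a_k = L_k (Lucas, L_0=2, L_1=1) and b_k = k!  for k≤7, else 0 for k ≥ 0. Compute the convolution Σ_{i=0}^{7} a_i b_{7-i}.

11367

The convolution is the t^7 coefficient of A(t)B(t).
Σ = 2·5040 + 1·720 + 3·120 + 4·24 + 7·6 + 11·2 + 18·1 + 29·1 = 11367.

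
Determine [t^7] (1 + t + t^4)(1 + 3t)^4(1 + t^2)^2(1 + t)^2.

1886

(1 + t + t^4) has coefficients 1,1,0,0,1 for degrees 0…4.
(1 + 3t)^4 has coefficients 1,12,54,108,81,0,0,0 for degrees 0…7.
Multiplying by (1 + t^2)^2 gives running coefficients 1,12,56,132,190,228,216,108 for degrees 0…7.
Finally multiplying by (1 + t)^2, the product of all factors after the first has coefficients 1,14,81,256,510,740,862,768 for degrees 0…7.
[t^7] = 1·768 + 1·862 + 1·256 = 1886.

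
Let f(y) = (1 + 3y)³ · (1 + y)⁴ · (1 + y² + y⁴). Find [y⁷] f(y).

(1 + 3y)³ has coefficients 1,9,27,27 for degrees 0…3.
(1 + y)⁴ has coefficients 1,4,6,4,1,0,0,0 for degrees 0…7.
Finally multiplying by (1 + y² + y⁴), the product of all factors after the first has coefficients 1,4,7,8,8,8,7,4 for degrees 0…7.
[y⁷] = 1·4 + 9·7 + 27·8 + 27·8 = 499.

499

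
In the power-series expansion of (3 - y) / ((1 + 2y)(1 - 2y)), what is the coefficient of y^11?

Partial fractions give a closed form: a_n = (7/4)·(-2)^n + (5/4)·2^n.
At n = 11: a_11 = -1024.

-1024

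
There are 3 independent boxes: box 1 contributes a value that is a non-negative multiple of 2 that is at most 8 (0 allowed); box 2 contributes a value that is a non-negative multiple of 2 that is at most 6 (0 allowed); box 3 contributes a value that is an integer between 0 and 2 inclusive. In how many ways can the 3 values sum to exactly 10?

7

The generating function for the choices is (1 + q² + q⁴ + q⁶ + q⁸)·(1 + q² + q⁴ + q⁶)·(1 + q + q²); the count is [q¹⁰].
(1 + q² + q⁴ + q⁶ + q⁸) has coefficients 1,0,1,0,1,0,1,0,1 for degrees 0…8.
(1 + q² + q⁴ + q⁶) has coefficients 1,0,1,0,1,0,1,0,0,0,0 for degrees 0…10.
Finally multiplying by (1 + q + q²), the product of all factors after the first has coefficients 1,1,2,1,2,1,2,1,1,0,0 for degrees 0…10.
[q¹⁰] = 1·0 + 1·1 + 1·2 + 1·2 + 1·2 = 7.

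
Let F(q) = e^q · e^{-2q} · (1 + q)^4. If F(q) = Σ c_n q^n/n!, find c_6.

The EGF product rule gives c_6 = Σ_{k_1+k_2+k_3=6} C(6; k_1,k_2,k_3) · ∏ g_i(k_i), where e^q gives (1)^k; e^{-2q} gives (-2)^k; (1+q)^4 gives the falling factorial (4)_k.
g_1(k) for k = 0…6: 1, 1, 1, 1, 1, 1, 1.
g_2(k) for k = 0…6: 1, -2, 4, -8, 16, -32, 64.
g_3(k) for k = 0…6: 1, 4, 12, 24, 24, 0, 0.
First combine the last two factors: h(k) = Σ_j C(k,j)·g_2(j)·g_3(k−j) for k = 0…6: 1, 2, 0, -8, 8, 48, -224.
c_6 = Σ_k C(6,k)·g_1(k)·h(6−k) = 1·1·(-224) + 6·1·48 + 15·1·8 + 20·1·(-8) + 6·1·2 + 1·1·1 = −224 + 288 + 120 − 160 + 12 + 1 = 37.

37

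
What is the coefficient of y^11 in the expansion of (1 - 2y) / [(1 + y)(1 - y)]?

-2

Partial fractions give a closed form: a_n = (3/2)·(-1)^n + (-1/2)·1^n.
At n = 11: a_11 = -2.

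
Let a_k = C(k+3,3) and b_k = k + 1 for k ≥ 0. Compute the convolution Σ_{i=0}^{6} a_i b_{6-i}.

462

The convolution is the x^6 coefficient of A(x)B(x).
Σ = 1·7 + 4·6 + 10·5 + 20·4 + 35·3 + 56·2 + 84·1 = 462.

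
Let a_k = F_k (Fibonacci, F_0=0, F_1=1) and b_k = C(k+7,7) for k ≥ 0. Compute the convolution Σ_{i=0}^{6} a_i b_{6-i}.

1518

This is [x^6] in the product of the two ordinary generating functions.
Σ = 0·1716 + 1·792 + 1·330 + 2·120 + 3·36 + 5·8 + 8·1 = 1518.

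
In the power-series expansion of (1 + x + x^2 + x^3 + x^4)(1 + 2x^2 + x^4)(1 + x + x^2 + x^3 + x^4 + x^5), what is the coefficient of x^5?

15

(1 + x + x^2 + x^3 + x^4) has coefficients 1,1,1,1,1 for degrees 0…4.
(1 + 2x^2 + x^4) has coefficients 1,0,2,0,1,0 for degrees 0…5.
Finally multiplying by (1 + x + x^2 + x^3 + x^4 + x^5), the product of all factors after the first has coefficients 1,1,3,3,4,4 for degrees 0…5.
[x^5] = 1·4 + 1·4 + 1·3 + 1·3 + 1·1 = 15.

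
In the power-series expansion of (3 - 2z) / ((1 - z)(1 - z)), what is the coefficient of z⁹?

The denominator gives the recurrence a_n = 2a_(n−1) − a_(n−2) for n ≥ 2; the numerator fixes a_0 = 3, a_1 = 4.
Iterating: 3, 4, 5, 6, 7, 8, 9, 10, 11, 12, so a_9 = 12.

12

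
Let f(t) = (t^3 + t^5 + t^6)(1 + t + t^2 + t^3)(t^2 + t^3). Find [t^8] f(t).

(t^3 + t^5 + t^6) has coefficients 0,0,0,1,0,1,1 for degrees 0…6.
(1 + t + t^2 + t^3) has coefficients 1,1,1,1,0,0,0,0,0 for degrees 0…8.
Finally multiplying by (t^2 + t^3), the product of all factors after the first has coefficients 0,0,1,2,2,2,1,0,0 for degrees 0…8.
[t^8] = 1·2 + 1·2 + 1·1 = 5.

5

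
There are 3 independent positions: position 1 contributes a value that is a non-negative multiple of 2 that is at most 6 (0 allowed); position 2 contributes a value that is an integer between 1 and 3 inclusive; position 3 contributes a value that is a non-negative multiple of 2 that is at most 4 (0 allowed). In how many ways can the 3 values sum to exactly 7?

The generating function for the choices is (1 + z^2 + z^4 + z^6)·(z + z^2 + z^3)·(1 + z^2 + z^4); the count is [z^7].
(1 + z^2 + z^4 + z^6) has coefficients 1,0,1,0,1,0,1 for degrees 0…6.
(z + z^2 + z^3) has coefficients 0,1,1,1,0,0,0,0 for degrees 0…7.
Finally multiplying by (1 + z^2 + z^4), the product of all factors after the first has coefficients 0,1,1,2,1,2,1,1 for degrees 0…7.
[z^7] = 1·1 + 1·2 + 1·2 + 1·1 = 6.

6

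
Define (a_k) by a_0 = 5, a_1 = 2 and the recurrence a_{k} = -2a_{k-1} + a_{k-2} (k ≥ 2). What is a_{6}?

The ordinary generating function has denominator 1 + 2z - z^2.
Iterating the recurrence: a_0,…,a_{6} = 5, 2, 1, 0, 1, -2, 5.

5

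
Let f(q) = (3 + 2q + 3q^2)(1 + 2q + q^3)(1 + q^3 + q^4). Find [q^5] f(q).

18

(3 + 2q + 3q^2) has coefficients 3,2,3 for degrees 0…2.
(1 + 2q + q^3) has coefficients 1,2,0,1,0,0 for degrees 0…5.
Finally multiplying by (1 + q^3 + q^4), the product of all factors after the first has coefficients 1,2,0,2,3,2 for degrees 0…5.
[q^5] = 3·2 + 2·3 + 3·2 = 18.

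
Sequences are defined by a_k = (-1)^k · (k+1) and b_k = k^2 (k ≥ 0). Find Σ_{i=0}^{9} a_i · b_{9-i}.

This is [x^9] in the product of the two ordinary generating functions.
Σ = 1·81 − 2·64 + 3·49 − 4·36 + 5·25 − 6·16 + 7·9 − 8·4 + 9·1 − 10·0 = 25.

25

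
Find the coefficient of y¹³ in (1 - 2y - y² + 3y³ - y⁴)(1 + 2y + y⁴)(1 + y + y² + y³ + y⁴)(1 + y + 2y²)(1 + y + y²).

(1 - 2y - y² + 3y³ - y⁴) has coefficients 1,-2,-1,3,-1 for degrees 0…4.
(1 + 2y + y⁴) has coefficients 1,2,0,0,1,0,0,0,0,0,0,0,0,0 for degrees 0…13.
Multiplying by (1 + y + y² + y³ + y⁴) gives running coefficients 1,3,3,3,4,3,1,1,1,0,0,0,0,0 for degrees 0…13.
Multiplying by (1 + y + 2y²) gives running coefficients 1,4,8,12,13,13,12,8,4,3,2,0,0,0 for degrees 0…13.
Finally multiplying by (1 + y + y²), the product of all factors after the first has coefficients 1,5,13,24,33,38,38,33,24,15,9,5,2,0 for degrees 0…13.
[y¹³] = 1·0 − 2·2 − 1·5 + 3·9 − 1·15 = 3.

3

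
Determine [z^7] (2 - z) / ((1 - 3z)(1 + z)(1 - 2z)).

Partial fractions give a closed form: a_n = (15/4)·3^n + (1/4)·(-1)^n + (-2)·2^n.
At n = 7: a_7 = 7945.

7945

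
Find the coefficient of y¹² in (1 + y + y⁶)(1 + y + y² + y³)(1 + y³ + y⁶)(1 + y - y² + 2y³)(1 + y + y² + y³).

36

(1 + y + y⁶) has coefficients 1,1,0,0,0,0,1 for degrees 0…6.
(1 + y + y² + y³) has coefficients 1,1,1,1,0,0,0,0,0,0,0,0,0 for degrees 0…12.
Multiplying by (1 + y³ + y⁶) gives running coefficients 1,1,1,2,1,1,2,1,1,1,0,0,0 for degrees 0…12.
Multiplying by (1 + y - y² + 2y³) gives running coefficients 1,2,1,4,4,2,6,4,2,5,2,1,2 for degrees 0…12.
Finally multiplying by (1 + y + y² + y³), the product of all factors after the first has coefficients 1,3,4,8,11,11,16,16,14,17,13,10,10 for degrees 0…12.
[y¹²] = 1·10 + 1·10 + 1·16 = 36.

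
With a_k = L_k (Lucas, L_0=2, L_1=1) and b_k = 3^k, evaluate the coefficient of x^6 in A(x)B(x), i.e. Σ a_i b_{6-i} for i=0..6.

Write out a_i and b_{6-i} for i = 0,…,6 and sum the products.
Σ = 2·729 + 1·243 + 3·81 + 4·27 + 7·9 + 11·3 + 18·1 = 2166.

2166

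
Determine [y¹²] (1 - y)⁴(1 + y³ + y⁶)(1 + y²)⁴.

25

(1 - y)⁴ has coefficients 1,-4,6,-4,1 for degrees 0…4.
(1 + y³ + y⁶) has coefficients 1,0,0,1,0,0,1,0,0,0,0,0,0 for degrees 0…12.
Finally multiplying by (1 + y²)⁴, the product of all factors after the first has coefficients 1,0,4,1,6,4,5,6,5,4,6,1,4 for degrees 0…12.
[y¹²] = 1·4 − 4·1 + 6·6 − 4·4 + 1·5 = 25.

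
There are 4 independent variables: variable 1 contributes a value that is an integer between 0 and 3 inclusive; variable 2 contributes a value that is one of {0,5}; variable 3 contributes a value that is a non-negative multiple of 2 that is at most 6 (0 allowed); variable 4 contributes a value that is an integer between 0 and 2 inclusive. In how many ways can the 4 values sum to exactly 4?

6

The generating function for the choices is (1 + z + z² + z³)·(1 + z⁵)·(1 + z² + z⁴ + z⁶)·(1 + z + z²); the count is [z⁴].
(1 + z + z² + z³) has coefficients 1,1,1,1 for degrees 0…3.
(1 + z⁵) has coefficients 1,0,0,0,0 for degrees 0…4.
Multiplying by (1 + z² + z⁴ + z⁶) gives running coefficients 1,0,1,0,1 for degrees 0…4.
Finally multiplying by (1 + z + z²), the product of all factors after the first has coefficients 1,1,2,1,2 for degrees 0…4.
[z⁴] = 1·2 + 1·1 + 1·2 + 1·1 = 6.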